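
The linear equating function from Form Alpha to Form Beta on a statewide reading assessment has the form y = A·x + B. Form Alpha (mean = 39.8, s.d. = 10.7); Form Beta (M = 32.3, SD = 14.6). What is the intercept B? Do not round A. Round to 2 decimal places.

-22.01

A = SD_Y / SD_X = 14.6 / 10.7 = 1.364486
B = M_Y − A·M_X = 32.3 − 1.364486 × 39.8 = -22.01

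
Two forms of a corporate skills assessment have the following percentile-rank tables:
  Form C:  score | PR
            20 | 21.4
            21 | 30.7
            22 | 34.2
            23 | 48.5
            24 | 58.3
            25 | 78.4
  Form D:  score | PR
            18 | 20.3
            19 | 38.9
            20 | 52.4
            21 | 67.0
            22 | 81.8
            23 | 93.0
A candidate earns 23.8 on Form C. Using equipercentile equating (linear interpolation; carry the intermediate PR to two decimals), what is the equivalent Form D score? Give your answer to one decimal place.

20.3

PR of 23.8 on Form C: 48.5 + (23.8 − 23)/(24 − 23) × (58.3 − 48.5) = 56.34
On Form D, PR 56.34 falls between score 20 (PR 52.4) and 21 (PR 67.0).
Interpolate: 20 + (56.34 − 52.4)/(67.0 − 52.4) × (21 − 20) = 20.3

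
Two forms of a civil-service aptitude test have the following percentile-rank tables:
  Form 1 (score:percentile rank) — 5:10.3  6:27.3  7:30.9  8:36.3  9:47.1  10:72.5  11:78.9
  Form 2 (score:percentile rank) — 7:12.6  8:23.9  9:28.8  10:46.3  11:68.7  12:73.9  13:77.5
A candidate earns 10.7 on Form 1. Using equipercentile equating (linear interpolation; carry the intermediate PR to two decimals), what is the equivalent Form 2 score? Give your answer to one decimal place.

12.9

PR of 10.7 on Form 1: 72.5 + (10.7 − 10)/(11 − 10) × (78.9 − 72.5) = 76.98
On Form 2, PR 76.98 falls between score 12 (PR 73.9) and 13 (PR 77.5).
Interpolate: 12 + (76.98 − 73.9)/(77.5 − 73.9) × (13 − 12) = 12.9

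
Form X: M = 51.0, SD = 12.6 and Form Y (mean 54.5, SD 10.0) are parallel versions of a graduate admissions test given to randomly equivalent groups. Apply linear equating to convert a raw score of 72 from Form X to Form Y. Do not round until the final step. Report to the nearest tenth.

Linear equating: y = (SD_Y/SD_X)(x − M_X) + M_Y
y = (10.0/12.6)(72 − 51.0) + 54.5
y = 0.793651 × 21.0 + 54.5 = 16.6667 + 54.5 = 71.2

71.2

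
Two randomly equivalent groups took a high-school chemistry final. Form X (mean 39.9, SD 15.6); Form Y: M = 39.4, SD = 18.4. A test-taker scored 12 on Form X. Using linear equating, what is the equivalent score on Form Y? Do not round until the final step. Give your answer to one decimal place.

Linear equating: y = (SD_Y/SD_X)(x − M_X) + M_Y
y = (18.4/15.6)(12 − 39.9) + 39.4
y = 1.179487 × -27.9 + 39.4 = -32.9077 + 39.4 = 6.5

6.5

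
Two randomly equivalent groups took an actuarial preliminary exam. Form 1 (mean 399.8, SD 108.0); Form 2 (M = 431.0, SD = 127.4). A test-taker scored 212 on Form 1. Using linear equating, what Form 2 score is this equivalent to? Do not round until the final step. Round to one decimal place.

Linear equating: y = (SD_Y/SD_X)(x − M_X) + M_Y
y = (127.4/108.0)(212 − 399.8) + 431.0
y = 1.179630 × -187.8 + 431.0 = -221.5344 + 431.0 = 209.5

209.5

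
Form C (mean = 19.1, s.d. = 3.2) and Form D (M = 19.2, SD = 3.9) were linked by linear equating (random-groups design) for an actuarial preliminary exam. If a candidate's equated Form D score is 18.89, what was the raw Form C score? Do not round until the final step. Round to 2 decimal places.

Invert y = (SD_Y/SD_X)(x − M_X) + M_Y:
x = (SD_X/SD_Y)(y − M_Y) + M_X = (3.2/3.9)(18.89 − 19.2) + 19.1
x = 0.820513 × -0.310 + 19.1 = 18.85

18.85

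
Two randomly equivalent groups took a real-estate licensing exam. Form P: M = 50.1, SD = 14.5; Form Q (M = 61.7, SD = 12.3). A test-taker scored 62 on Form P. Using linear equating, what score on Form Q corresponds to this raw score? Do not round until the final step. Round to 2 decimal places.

Linear equating: y = (SD_Y/SD_X)(x − M_X) + M_Y
y = (12.3/14.5)(62 − 50.1) + 61.7
y = 0.848276 × 11.9 + 61.7 = 10.0945 + 61.7 = 71.79

71.79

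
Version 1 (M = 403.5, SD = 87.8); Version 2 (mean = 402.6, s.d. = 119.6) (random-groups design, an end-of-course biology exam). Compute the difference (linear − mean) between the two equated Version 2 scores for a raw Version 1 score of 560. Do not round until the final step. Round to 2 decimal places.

56.68

Mean-equated: 560 + (402.6 − 403.5) = 559.10
Linear-equated: (119.6/87.8)(560 − 403.5) + 402.6 = 615.782
Difference = 615.782 − 559.10 = 56.68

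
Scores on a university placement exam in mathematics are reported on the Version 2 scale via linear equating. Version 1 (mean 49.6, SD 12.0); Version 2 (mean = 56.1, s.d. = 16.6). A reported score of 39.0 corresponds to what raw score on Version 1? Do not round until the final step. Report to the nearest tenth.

37.2

Invert y = (SD_Y/SD_X)(x − M_X) + M_Y:
x = (SD_X/SD_Y)(y − M_Y) + M_X = (12.0/16.6)(39.0 − 56.1) + 49.6
x = 0.722892 × -17.100 + 49.6 = 37.2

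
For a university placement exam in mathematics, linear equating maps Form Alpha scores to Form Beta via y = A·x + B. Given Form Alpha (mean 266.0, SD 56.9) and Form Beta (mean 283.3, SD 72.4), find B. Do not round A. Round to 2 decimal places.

-55.16

A = SD_Y / SD_X = 72.4 / 56.9 = 1.272408
B = M_Y − A·M_X = 283.3 − 1.272408 × 266.0 = -55.16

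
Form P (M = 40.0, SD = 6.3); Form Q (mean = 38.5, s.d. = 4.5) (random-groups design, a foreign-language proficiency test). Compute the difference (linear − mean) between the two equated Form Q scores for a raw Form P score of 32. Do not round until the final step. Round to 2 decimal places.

2.29

Mean-equated: 32 + (38.5 − 40.0) = 30.50
Linear-equated: (4.5/6.3)(32 − 40.0) + 38.5 = 32.786
Difference = 32.786 − 30.50 = 2.29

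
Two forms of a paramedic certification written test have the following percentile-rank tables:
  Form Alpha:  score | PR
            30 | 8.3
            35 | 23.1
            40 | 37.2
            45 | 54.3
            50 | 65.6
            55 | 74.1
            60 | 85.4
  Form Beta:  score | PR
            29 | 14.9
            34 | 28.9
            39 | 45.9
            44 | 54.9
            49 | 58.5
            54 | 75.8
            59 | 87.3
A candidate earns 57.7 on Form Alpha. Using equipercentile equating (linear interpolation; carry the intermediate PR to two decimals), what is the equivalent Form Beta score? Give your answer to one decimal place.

PR of 57.7 on Form Alpha: 74.1 + (57.7 − 55)/(60 − 55) × (85.4 − 74.1) = 80.20
On Form Beta, PR 80.20 falls between score 54 (PR 75.8) and 59 (PR 87.3).
Interpolate: 54 + (80.20 − 75.8)/(87.3 − 75.8) × (59 − 54) = 55.9

55.9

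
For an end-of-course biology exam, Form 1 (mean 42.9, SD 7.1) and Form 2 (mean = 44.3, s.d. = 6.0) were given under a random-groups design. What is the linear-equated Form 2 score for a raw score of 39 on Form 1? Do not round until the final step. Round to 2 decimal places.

41.00

Linear equating: y = (SD_Y/SD_X)(x − M_X) + M_Y
y = (6.0/7.1)(39 − 42.9) + 44.3
y = 0.845070 × -3.9 + 44.3 = -3.2958 + 44.3 = 41.00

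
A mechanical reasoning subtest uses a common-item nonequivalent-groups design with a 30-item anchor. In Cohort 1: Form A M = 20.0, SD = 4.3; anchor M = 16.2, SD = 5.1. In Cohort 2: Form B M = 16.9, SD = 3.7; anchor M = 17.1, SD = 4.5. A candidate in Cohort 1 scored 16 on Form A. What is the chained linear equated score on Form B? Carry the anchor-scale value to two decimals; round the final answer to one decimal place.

12.3

Form A → anchor (Cohort 1): v = (5.1/4.3)(16 − 20.0) + 16.2 = 11.46
anchor → Form B (Cohort 2): y = (3.7/4.5)(11.46 − 17.1) + 16.9 = 12.3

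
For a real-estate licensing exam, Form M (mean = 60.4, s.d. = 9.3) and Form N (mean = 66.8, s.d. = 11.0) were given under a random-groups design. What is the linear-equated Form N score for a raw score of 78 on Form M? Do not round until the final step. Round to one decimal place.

87.6

Linear equating: y = (SD_Y/SD_X)(x − M_X) + M_Y
y = (11.0/9.3)(78 − 60.4) + 66.8
y = 1.182796 × 17.6 + 66.8 = 20.8172 + 66.8 = 87.6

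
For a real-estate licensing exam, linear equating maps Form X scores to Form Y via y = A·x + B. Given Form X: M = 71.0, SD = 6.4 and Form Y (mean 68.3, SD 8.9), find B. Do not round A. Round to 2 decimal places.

A = SD_Y / SD_X = 8.9 / 6.4 = 1.390625
B = M_Y − A·M_X = 68.3 − 1.390625 × 71.0 = -30.43

-30.43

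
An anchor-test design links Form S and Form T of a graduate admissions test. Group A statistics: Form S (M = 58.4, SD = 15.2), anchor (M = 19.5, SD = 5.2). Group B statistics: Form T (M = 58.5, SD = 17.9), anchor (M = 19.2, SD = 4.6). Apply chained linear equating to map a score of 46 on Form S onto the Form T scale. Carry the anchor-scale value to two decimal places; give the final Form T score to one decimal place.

43.2

Form S → anchor (Group A): v = (5.2/15.2)(46 − 58.4) + 19.5 = 15.26
anchor → Form T (Group B): y = (17.9/4.6)(15.26 − 19.2) + 58.5 = 43.2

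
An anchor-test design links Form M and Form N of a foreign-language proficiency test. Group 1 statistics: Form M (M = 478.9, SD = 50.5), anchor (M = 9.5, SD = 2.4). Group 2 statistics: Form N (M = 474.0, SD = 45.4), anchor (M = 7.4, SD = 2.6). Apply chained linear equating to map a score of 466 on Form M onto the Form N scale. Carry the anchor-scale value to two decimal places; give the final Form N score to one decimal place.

500.0

Form M → anchor (Group 1): v = (2.4/50.5)(466 − 478.9) + 9.5 = 8.89
anchor → Form N (Group 2): y = (45.4/2.6)(8.89 − 7.4) + 474.0 = 500.0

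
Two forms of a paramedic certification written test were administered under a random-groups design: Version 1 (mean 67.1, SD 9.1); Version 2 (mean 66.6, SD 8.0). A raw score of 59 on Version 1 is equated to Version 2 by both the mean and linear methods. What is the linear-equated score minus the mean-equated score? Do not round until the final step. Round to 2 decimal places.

Mean-equated: 59 + (66.6 − 67.1) = 58.50
Linear-equated: (8.0/9.1)(59 − 67.1) + 66.6 = 59.479
Difference = 59.479 − 58.50 = 0.98

0.98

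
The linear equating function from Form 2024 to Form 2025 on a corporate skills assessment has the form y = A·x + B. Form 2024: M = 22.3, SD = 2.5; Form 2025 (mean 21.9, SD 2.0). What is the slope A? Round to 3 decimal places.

A = SD_Y / SD_X = 2.0 / 2.5 = 0.800

0.800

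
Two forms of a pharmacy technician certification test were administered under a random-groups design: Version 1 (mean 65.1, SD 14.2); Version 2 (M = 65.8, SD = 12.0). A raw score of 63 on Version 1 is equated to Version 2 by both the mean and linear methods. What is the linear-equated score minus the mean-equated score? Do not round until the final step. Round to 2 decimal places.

0.33

Mean-equated: 63 + (65.8 − 65.1) = 63.70
Linear-equated: (12.0/14.2)(63 − 65.1) + 65.8 = 64.025
Difference = 64.025 − 63.70 = 0.33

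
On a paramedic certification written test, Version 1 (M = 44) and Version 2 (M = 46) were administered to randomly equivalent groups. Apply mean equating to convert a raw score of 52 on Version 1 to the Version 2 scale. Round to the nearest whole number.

Mean equating: y = x + (M_Y − M_X) = 52 + (46 − 44) = 54

54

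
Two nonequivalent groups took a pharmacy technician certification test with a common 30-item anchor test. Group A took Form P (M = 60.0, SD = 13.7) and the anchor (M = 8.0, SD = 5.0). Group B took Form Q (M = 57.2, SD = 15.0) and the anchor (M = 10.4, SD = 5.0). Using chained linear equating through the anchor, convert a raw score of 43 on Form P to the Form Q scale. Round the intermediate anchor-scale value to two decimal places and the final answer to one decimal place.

Form P → anchor (Group A): v = (5.0/13.7)(43 − 60.0) + 8.0 = 1.80
anchor → Form Q (Group B): y = (15.0/5.0)(1.80 − 10.4) + 57.2 = 31.4

31.4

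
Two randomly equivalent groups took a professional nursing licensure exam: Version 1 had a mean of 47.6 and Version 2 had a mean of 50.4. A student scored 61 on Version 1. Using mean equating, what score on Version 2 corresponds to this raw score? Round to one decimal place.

Mean equating: y = x + (M_Y − M_X) = 61 + (50.4 − 47.6) = 63.8

63.8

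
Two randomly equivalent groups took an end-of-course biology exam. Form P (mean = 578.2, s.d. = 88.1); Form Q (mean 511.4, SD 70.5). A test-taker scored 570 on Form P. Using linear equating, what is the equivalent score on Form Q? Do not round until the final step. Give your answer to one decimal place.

504.8

Linear equating: y = (SD_Y/SD_X)(x − M_X) + M_Y
y = (70.5/88.1)(570 − 578.2) + 511.4
y = 0.800227 × -8.2 + 511.4 = -6.5619 + 511.4 = 504.8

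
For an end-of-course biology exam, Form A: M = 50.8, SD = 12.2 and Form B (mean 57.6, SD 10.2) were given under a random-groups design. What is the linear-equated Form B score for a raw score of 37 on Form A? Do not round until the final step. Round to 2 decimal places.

Linear equating: y = (SD_Y/SD_X)(x − M_X) + M_Y
y = (10.2/12.2)(37 − 50.8) + 57.6
y = 0.836066 × -13.8 + 57.6 = -11.5377 + 57.6 = 46.06

46.06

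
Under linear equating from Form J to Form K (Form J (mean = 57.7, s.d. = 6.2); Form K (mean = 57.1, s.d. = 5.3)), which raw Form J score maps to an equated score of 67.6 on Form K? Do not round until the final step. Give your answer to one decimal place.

Invert y = (SD_Y/SD_X)(x − M_X) + M_Y:
x = (SD_X/SD_Y)(y − M_Y) + M_X = (6.2/5.3)(67.6 − 57.1) + 57.7
x = 1.169811 × 10.500 + 57.7 = 70.0

70.0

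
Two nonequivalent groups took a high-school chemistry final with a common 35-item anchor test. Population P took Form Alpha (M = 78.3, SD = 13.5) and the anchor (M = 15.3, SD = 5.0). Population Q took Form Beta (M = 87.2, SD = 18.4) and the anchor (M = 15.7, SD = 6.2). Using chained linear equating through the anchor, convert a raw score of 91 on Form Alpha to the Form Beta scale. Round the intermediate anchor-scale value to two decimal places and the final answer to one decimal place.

100.0

Form Alpha → anchor (Population P): v = (5.0/13.5)(91 − 78.3) + 15.3 = 20.00
anchor → Form Beta (Population Q): y = (18.4/6.2)(20.00 − 15.7) + 87.2 = 100.0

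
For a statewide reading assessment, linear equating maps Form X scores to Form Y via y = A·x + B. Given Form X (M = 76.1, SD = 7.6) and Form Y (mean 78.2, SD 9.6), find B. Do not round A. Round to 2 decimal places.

-17.93

A = SD_Y / SD_X = 9.6 / 7.6 = 1.263158
B = M_Y − A·M_X = 78.2 − 1.263158 × 76.1 = -17.93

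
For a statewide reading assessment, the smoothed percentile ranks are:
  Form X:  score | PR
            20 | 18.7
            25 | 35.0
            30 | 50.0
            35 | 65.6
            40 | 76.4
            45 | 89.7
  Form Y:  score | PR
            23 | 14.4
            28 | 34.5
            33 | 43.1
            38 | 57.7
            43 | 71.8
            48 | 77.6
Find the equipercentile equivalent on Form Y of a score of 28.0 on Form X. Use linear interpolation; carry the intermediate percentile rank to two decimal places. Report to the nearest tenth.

PR of 28.0 on Form X: 35.0 + (28.0 − 25)/(30 − 25) × (50.0 − 35.0) = 44.00
On Form Y, PR 44.00 falls between score 33 (PR 43.1) and 38 (PR 57.7).
Interpolate: 33 + (44.00 − 43.1)/(57.7 − 43.1) × (38 − 33) = 33.3

33.3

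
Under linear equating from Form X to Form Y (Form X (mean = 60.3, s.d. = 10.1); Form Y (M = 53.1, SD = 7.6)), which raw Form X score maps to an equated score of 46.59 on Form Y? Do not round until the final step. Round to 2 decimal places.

51.65

Invert y = (SD_Y/SD_X)(x − M_X) + M_Y:
x = (SD_X/SD_Y)(y − M_Y) + M_X = (10.1/7.6)(46.59 − 53.1) + 60.3
x = 1.328947 × -6.510 + 60.3 = 51.65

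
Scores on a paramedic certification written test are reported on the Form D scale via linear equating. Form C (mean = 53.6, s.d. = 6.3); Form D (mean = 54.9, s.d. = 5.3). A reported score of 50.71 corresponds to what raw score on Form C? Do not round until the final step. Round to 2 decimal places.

Invert y = (SD_Y/SD_X)(x − M_X) + M_Y:
x = (SD_X/SD_Y)(y − M_Y) + M_X = (6.3/5.3)(50.71 − 54.9) + 53.6
x = 1.188679 × -4.190 + 53.6 = 48.62

48.62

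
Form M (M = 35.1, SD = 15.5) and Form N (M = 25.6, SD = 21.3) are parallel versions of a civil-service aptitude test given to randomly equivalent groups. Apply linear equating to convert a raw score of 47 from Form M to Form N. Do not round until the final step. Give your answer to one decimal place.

42.0

Linear equating: y = (SD_Y/SD_X)(x − M_X) + M_Y
y = (21.3/15.5)(47 − 35.1) + 25.6
y = 1.374194 × 11.9 + 25.6 = 16.3529 + 25.6 = 42.0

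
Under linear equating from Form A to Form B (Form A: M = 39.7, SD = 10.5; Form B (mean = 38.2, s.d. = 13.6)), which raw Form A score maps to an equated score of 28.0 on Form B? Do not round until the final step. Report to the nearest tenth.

31.8

Invert y = (SD_Y/SD_X)(x − M_X) + M_Y:
x = (SD_X/SD_Y)(y − M_Y) + M_X = (10.5/13.6)(28.0 − 38.2) + 39.7
x = 0.772059 × -10.200 + 39.7 = 31.8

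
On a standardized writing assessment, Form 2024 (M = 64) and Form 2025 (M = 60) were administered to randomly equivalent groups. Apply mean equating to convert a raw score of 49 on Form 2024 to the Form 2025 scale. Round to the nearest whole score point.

45

Mean equating: y = x + (M_Y − M_X) = 49 + (60 − 64) = 45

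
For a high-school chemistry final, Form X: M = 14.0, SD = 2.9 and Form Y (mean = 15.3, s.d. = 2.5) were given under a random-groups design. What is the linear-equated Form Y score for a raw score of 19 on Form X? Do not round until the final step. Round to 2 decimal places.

Linear equating: y = (SD_Y/SD_X)(x − M_X) + M_Y
y = (2.5/2.9)(19 − 14.0) + 15.3
y = 0.862069 × 5.0 + 15.3 = 4.3103 + 15.3 = 19.61

19.61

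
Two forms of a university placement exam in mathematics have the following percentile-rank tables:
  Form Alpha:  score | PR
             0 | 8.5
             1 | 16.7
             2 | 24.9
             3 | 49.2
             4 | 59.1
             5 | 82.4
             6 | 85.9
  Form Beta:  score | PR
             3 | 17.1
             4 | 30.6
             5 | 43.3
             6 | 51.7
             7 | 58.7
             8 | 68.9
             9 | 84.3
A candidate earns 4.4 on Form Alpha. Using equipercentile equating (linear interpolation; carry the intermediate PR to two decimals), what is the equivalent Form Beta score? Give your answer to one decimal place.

8.0

PR of 4.4 on Form Alpha: 59.1 + (4.4 − 4)/(5 − 4) × (82.4 − 59.1) = 68.42
On Form Beta, PR 68.42 falls between score 7 (PR 58.7) and 8 (PR 68.9).
Interpolate: 7 + (68.42 − 58.7)/(68.9 − 58.7) × (8 − 7) = 8.0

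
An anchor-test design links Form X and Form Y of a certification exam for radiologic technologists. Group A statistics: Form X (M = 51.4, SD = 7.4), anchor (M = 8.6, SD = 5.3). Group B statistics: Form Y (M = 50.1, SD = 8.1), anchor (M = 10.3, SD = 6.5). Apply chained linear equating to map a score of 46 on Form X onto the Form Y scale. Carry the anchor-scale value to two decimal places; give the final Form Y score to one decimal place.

43.2

Form X → anchor (Group A): v = (5.3/7.4)(46 − 51.4) + 8.6 = 4.73
anchor → Form Y (Group B): y = (8.1/6.5)(4.73 − 10.3) + 50.1 = 43.2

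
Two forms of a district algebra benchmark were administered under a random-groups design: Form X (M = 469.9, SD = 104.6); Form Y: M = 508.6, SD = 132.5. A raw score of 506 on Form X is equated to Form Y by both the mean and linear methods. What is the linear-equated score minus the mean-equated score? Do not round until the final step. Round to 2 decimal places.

9.63

Mean-equated: 506 + (508.6 − 469.9) = 544.70
Linear-equated: (132.5/104.6)(506 − 469.9) + 508.6 = 554.329
Difference = 554.329 − 544.70 = 9.63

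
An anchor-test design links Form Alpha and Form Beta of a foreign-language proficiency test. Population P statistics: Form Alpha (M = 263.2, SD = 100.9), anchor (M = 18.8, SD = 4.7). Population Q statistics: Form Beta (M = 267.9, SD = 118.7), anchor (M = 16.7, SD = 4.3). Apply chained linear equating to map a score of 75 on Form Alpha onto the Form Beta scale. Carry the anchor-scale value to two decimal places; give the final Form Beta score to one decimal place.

83.8

Form Alpha → anchor (Population P): v = (4.7/100.9)(75 − 263.2) + 18.8 = 10.03
anchor → Form Beta (Population Q): y = (118.7/4.3)(10.03 − 16.7) + 267.9 = 83.8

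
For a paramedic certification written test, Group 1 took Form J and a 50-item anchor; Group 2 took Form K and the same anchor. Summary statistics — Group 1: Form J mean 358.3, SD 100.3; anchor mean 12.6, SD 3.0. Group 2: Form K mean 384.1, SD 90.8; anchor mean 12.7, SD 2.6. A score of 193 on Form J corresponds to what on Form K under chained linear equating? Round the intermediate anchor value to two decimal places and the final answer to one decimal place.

Form J → anchor (Group 1): v = (3.0/100.3)(193 − 358.3) + 12.6 = 7.66
anchor → Form K (Group 2): y = (90.8/2.6)(7.66 − 12.7) + 384.1 = 208.1

208.1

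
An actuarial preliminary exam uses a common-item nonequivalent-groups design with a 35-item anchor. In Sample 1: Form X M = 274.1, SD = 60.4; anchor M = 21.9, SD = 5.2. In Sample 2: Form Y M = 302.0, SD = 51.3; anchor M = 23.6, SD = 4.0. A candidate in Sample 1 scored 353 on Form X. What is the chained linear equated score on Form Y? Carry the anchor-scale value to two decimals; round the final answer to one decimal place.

Form X → anchor (Sample 1): v = (5.2/60.4)(353 − 274.1) + 21.9 = 28.69
anchor → Form Y (Sample 2): y = (51.3/4.0)(28.69 − 23.6) + 302.0 = 367.3

367.3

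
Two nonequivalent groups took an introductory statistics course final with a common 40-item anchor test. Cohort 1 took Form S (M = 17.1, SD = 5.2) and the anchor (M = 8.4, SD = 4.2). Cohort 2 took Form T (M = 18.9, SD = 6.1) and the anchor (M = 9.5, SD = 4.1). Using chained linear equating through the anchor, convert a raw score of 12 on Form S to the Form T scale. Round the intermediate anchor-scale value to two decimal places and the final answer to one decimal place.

Form S → anchor (Cohort 1): v = (4.2/5.2)(12 − 17.1) + 8.4 = 4.28
anchor → Form T (Cohort 2): y = (6.1/4.1)(4.28 − 9.5) + 18.9 = 11.1

11.1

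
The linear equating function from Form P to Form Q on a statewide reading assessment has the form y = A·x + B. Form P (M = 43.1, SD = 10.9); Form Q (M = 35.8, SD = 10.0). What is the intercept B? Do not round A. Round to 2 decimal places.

A = SD_Y / SD_X = 10.0 / 10.9 = 0.917431
B = M_Y − A·M_X = 35.8 − 0.917431 × 43.1 = -3.74

-3.74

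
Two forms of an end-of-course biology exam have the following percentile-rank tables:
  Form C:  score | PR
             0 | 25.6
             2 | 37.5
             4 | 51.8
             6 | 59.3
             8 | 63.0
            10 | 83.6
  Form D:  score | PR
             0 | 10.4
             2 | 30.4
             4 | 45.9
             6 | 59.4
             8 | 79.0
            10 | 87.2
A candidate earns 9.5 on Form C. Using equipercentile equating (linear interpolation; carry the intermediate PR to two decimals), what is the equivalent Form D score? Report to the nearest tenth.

PR of 9.5 on Form C: 63.0 + (9.5 − 8)/(10 − 8) × (83.6 − 63.0) = 78.45
On Form D, PR 78.45 falls between score 6 (PR 59.4) and 8 (PR 79.0).
Interpolate: 6 + (78.45 − 59.4)/(79.0 − 59.4) × (8 − 6) = 7.9

7.9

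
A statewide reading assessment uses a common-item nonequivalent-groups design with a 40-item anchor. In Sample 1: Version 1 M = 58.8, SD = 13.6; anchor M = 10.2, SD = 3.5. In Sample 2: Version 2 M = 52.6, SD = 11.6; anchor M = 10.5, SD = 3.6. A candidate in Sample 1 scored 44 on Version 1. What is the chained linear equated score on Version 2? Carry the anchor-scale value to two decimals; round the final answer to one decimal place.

Version 1 → anchor (Sample 1): v = (3.5/13.6)(44 − 58.8) + 10.2 = 6.39
anchor → Version 2 (Sample 2): y = (11.6/3.6)(6.39 − 10.5) + 52.6 = 39.4

39.4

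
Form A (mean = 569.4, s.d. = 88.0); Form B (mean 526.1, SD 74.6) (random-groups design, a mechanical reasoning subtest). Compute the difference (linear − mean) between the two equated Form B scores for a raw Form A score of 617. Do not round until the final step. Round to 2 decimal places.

Mean-equated: 617 + (526.1 − 569.4) = 573.70
Linear-equated: (74.6/88.0)(617 − 569.4) + 526.1 = 566.452
Difference = 566.452 − 573.70 = -7.25

-7.25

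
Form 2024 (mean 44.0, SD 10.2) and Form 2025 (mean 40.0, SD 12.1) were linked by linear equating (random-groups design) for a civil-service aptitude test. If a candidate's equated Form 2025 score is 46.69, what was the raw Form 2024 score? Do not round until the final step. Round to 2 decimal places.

49.64

Invert y = (SD_Y/SD_X)(x − M_X) + M_Y:
x = (SD_X/SD_Y)(y − M_Y) + M_X = (10.2/12.1)(46.69 − 40.0) + 44.0
x = 0.842975 × 6.690 + 44.0 = 49.64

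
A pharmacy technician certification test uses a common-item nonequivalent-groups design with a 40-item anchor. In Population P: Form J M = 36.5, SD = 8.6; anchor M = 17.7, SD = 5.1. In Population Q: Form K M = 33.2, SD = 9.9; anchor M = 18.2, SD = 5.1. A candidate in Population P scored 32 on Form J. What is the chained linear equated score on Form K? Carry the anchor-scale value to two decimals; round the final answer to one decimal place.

Form J → anchor (Population P): v = (5.1/8.6)(32 − 36.5) + 17.7 = 15.03
anchor → Form K (Population Q): y = (9.9/5.1)(15.03 − 18.2) + 33.2 = 27.0

27.0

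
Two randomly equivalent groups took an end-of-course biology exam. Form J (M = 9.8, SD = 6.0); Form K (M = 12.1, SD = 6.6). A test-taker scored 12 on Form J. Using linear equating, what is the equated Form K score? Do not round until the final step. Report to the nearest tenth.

Linear equating: y = (SD_Y/SD_X)(x − M_X) + M_Y
y = (6.6/6.0)(12 − 9.8) + 12.1
y = 1.100000 × 2.2 + 12.1 = 2.4200 + 12.1 = 14.5

14.5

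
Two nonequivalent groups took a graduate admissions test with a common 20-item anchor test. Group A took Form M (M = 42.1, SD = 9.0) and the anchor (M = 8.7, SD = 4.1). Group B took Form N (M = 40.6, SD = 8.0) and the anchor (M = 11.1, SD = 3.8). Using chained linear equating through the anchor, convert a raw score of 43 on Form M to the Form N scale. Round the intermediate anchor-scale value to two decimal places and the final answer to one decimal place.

Form M → anchor (Group A): v = (4.1/9.0)(43 − 42.1) + 8.7 = 9.11
anchor → Form N (Group B): y = (8.0/3.8)(9.11 − 11.1) + 40.6 = 36.4

36.4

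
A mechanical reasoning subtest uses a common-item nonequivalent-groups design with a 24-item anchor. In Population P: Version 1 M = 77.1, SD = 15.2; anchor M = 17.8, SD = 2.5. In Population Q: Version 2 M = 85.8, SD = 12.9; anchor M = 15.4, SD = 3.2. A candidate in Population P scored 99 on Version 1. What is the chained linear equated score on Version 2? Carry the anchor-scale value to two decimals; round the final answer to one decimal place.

110.0

Version 1 → anchor (Population P): v = (2.5/15.2)(99 − 77.1) + 17.8 = 21.40
anchor → Version 2 (Population Q): y = (12.9/3.2)(21.40 − 15.4) + 85.8 = 110.0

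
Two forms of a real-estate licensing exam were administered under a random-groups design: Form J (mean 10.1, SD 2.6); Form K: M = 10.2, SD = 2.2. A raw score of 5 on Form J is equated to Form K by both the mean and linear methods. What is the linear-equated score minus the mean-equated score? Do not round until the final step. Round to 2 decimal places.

Mean-equated: 5 + (10.2 − 10.1) = 5.10
Linear-equated: (2.2/2.6)(5 − 10.1) + 10.2 = 5.885
Difference = 5.885 − 5.10 = 0.78

0.78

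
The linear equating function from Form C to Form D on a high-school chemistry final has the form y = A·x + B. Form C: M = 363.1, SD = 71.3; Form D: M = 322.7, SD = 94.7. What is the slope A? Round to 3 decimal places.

1.328

A = SD_Y / SD_X = 94.7 / 71.3 = 1.328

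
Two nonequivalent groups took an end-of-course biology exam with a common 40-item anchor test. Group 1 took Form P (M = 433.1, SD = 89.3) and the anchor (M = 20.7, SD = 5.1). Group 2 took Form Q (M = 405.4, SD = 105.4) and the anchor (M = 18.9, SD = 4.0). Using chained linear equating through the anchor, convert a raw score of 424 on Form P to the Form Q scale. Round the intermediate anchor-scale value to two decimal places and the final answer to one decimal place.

439.1

Form P → anchor (Group 1): v = (5.1/89.3)(424 − 433.1) + 20.7 = 20.18
anchor → Form Q (Group 2): y = (105.4/4.0)(20.18 − 18.9) + 405.4 = 439.1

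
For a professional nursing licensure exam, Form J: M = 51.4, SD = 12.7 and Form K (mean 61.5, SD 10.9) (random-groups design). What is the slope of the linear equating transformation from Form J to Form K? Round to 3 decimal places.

0.858

A = SD_Y / SD_X = 10.9 / 12.7 = 0.858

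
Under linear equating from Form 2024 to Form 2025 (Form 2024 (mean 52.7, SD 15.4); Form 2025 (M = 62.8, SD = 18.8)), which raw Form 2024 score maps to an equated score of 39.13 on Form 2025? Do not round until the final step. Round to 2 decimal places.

33.31

Invert y = (SD_Y/SD_X)(x − M_X) + M_Y:
x = (SD_X/SD_Y)(y − M_Y) + M_X = (15.4/18.8)(39.13 − 62.8) + 52.7
x = 0.819149 × -23.670 + 52.7 = 33.31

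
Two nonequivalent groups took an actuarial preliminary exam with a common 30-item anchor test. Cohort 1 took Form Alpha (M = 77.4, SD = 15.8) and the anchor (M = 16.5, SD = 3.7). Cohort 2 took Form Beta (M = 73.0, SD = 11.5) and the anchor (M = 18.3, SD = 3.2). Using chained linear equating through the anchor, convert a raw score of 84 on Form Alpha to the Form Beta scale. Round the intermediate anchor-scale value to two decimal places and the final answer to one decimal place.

Form Alpha → anchor (Cohort 1): v = (3.7/15.8)(84 − 77.4) + 16.5 = 18.05
anchor → Form Beta (Cohort 2): y = (11.5/3.2)(18.05 − 18.3) + 73.0 = 72.1

72.1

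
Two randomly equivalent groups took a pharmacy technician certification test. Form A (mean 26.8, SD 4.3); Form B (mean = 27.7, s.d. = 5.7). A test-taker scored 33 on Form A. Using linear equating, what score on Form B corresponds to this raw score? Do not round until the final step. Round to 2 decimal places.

35.92

Linear equating: y = (SD_Y/SD_X)(x − M_X) + M_Y
y = (5.7/4.3)(33 − 26.8) + 27.7
y = 1.325581 × 6.2 + 27.7 = 8.2186 + 27.7 = 35.92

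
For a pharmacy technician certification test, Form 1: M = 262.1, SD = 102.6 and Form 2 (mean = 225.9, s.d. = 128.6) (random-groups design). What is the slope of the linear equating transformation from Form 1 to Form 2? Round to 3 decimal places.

1.253

A = SD_Y / SD_X = 128.6 / 102.6 = 1.253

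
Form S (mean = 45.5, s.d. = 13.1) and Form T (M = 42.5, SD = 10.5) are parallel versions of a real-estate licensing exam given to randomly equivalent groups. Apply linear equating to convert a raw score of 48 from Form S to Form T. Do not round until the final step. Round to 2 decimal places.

44.50

Linear equating: y = (SD_Y/SD_X)(x − M_X) + M_Y
y = (10.5/13.1)(48 − 45.5) + 42.5
y = 0.801527 × 2.5 + 42.5 = 2.0038 + 42.5 = 44.50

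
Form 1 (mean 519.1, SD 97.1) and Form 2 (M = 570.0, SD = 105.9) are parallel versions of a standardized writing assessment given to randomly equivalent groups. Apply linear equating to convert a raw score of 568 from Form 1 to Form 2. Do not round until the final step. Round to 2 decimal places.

623.33

Linear equating: y = (SD_Y/SD_X)(x − M_X) + M_Y
y = (105.9/97.1)(568 − 519.1) + 570.0
y = 1.090628 × 48.9 + 570.0 = 53.3317 + 570.0 = 623.33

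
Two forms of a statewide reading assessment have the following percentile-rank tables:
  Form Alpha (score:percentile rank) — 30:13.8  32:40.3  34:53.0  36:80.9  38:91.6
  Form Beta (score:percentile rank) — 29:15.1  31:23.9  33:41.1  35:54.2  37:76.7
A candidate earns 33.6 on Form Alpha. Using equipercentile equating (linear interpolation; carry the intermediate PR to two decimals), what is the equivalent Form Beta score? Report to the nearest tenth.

34.4

PR of 33.6 on Form Alpha: 40.3 + (33.6 − 32)/(34 − 32) × (53.0 − 40.3) = 50.46
On Form Beta, PR 50.46 falls between score 33 (PR 41.1) and 35 (PR 54.2).
Interpolate: 33 + (50.46 − 41.1)/(54.2 − 41.1) × (35 − 33) = 34.4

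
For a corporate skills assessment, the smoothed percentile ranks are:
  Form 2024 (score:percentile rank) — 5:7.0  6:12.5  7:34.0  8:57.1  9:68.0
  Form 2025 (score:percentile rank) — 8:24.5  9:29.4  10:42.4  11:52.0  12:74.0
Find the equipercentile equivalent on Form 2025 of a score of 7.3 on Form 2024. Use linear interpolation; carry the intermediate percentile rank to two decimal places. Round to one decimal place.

PR of 7.3 on Form 2024: 34.0 + (7.3 − 7)/(8 − 7) × (57.1 − 34.0) = 40.93
On Form 2025, PR 40.93 falls between score 9 (PR 29.4) and 10 (PR 42.4).
Interpolate: 9 + (40.93 − 29.4)/(42.4 − 29.4) × (10 − 9) = 9.9

9.9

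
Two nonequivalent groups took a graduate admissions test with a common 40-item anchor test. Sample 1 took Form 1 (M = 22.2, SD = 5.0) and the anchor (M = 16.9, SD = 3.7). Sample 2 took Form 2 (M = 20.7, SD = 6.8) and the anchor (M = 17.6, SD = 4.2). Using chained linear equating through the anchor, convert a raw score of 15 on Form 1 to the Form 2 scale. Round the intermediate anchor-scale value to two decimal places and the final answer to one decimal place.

Form 1 → anchor (Sample 1): v = (3.7/5.0)(15 − 22.2) + 16.9 = 11.57
anchor → Form 2 (Sample 2): y = (6.8/4.2)(11.57 − 17.6) + 20.7 = 10.9

10.9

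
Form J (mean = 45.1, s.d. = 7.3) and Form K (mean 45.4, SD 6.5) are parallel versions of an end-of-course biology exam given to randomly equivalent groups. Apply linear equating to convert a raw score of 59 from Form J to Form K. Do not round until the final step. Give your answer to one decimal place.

57.8

Linear equating: y = (SD_Y/SD_X)(x − M_X) + M_Y
y = (6.5/7.3)(59 − 45.1) + 45.4
y = 0.890411 × 13.9 + 45.4 = 12.3767 + 45.4 = 57.8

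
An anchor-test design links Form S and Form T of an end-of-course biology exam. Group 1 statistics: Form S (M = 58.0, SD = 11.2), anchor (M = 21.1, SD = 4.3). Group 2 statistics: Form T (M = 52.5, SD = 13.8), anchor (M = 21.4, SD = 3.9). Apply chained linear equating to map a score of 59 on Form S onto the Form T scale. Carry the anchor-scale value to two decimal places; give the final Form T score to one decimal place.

Form S → anchor (Group 1): v = (4.3/11.2)(59 − 58.0) + 21.1 = 21.48
anchor → Form T (Group 2): y = (13.8/3.9)(21.48 − 21.4) + 52.5 = 52.8

52.8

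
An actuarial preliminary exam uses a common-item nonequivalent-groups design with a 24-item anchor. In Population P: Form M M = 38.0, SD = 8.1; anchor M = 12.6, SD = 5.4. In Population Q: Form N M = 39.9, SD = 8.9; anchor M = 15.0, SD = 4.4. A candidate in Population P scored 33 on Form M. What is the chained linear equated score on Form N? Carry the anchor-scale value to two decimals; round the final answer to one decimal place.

Form M → anchor (Population P): v = (5.4/8.1)(33 − 38.0) + 12.6 = 9.27
anchor → Form N (Population Q): y = (8.9/4.4)(9.27 − 15.0) + 39.9 = 28.3

28.3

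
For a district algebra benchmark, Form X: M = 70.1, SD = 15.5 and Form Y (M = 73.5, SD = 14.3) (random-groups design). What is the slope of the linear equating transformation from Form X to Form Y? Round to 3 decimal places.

0.923

A = SD_Y / SD_X = 14.3 / 15.5 = 0.923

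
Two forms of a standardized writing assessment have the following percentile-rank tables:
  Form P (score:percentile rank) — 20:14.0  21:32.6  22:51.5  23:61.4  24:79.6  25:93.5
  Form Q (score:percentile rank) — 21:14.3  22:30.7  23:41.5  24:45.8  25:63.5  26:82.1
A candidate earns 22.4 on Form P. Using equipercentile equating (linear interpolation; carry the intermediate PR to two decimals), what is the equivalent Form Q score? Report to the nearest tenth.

24.5

PR of 22.4 on Form P: 51.5 + (22.4 − 22)/(23 − 22) × (61.4 − 51.5) = 55.46
On Form Q, PR 55.46 falls between score 24 (PR 45.8) and 25 (PR 63.5).
Interpolate: 24 + (55.46 − 45.8)/(63.5 − 45.8) × (25 − 24) = 24.5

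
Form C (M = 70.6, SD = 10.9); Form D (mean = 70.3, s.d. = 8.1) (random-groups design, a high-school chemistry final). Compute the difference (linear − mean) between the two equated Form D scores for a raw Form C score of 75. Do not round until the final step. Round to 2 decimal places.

Mean-equated: 75 + (70.3 − 70.6) = 74.70
Linear-equated: (8.1/10.9)(75 − 70.6) + 70.3 = 73.570
Difference = 73.570 − 74.70 = -1.13

-1.13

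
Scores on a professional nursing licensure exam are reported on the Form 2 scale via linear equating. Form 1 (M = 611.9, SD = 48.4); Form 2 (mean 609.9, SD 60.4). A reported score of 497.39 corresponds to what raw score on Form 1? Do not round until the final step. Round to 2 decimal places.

521.74

Invert y = (SD_Y/SD_X)(x − M_X) + M_Y:
x = (SD_X/SD_Y)(y − M_Y) + M_X = (48.4/60.4)(497.39 − 609.9) + 611.9
x = 0.801325 × -112.510 + 611.9 = 521.74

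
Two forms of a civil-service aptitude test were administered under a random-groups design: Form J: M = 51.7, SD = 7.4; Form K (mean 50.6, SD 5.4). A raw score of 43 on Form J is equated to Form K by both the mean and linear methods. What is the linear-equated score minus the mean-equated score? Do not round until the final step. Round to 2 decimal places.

2.35

Mean-equated: 43 + (50.6 − 51.7) = 41.90
Linear-equated: (5.4/7.4)(43 − 51.7) + 50.6 = 44.251
Difference = 44.251 − 41.90 = 2.35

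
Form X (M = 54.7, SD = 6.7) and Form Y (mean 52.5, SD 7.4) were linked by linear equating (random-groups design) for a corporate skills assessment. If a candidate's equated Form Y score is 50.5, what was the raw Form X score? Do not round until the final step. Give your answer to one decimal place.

Invert y = (SD_Y/SD_X)(x − M_X) + M_Y:
x = (SD_X/SD_Y)(y − M_Y) + M_X = (6.7/7.4)(50.5 − 52.5) + 54.7
x = 0.905405 × -2.000 + 54.7 = 52.9

52.9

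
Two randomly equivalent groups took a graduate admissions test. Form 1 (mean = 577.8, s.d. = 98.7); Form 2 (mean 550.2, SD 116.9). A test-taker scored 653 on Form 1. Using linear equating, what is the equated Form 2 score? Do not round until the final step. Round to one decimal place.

639.3

Linear equating: y = (SD_Y/SD_X)(x − M_X) + M_Y
y = (116.9/98.7)(653 − 577.8) + 550.2
y = 1.184397 × 75.2 + 550.2 = 89.0667 + 550.2 = 639.3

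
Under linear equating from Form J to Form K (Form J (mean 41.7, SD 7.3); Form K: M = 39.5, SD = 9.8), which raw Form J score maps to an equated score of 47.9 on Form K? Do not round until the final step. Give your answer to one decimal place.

48.0

Invert y = (SD_Y/SD_X)(x − M_X) + M_Y:
x = (SD_X/SD_Y)(y − M_Y) + M_X = (7.3/9.8)(47.9 − 39.5) + 41.7
x = 0.744898 × 8.400 + 41.7 = 48.0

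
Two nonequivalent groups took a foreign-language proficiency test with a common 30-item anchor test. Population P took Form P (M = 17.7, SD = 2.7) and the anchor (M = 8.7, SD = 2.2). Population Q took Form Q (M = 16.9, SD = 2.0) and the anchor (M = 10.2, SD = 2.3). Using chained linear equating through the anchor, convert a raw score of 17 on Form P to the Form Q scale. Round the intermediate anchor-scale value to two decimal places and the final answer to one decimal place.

15.1

Form P → anchor (Population P): v = (2.2/2.7)(17 − 17.7) + 8.7 = 8.13
anchor → Form Q (Population Q): y = (2.0/2.3)(8.13 − 10.2) + 16.9 = 15.1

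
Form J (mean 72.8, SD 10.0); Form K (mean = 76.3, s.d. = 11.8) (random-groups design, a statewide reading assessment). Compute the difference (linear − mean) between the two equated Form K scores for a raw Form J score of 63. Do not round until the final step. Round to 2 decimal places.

Mean-equated: 63 + (76.3 − 72.8) = 66.50
Linear-equated: (11.8/10.0)(63 − 72.8) + 76.3 = 64.736
Difference = 64.736 − 66.50 = -1.76

-1.76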